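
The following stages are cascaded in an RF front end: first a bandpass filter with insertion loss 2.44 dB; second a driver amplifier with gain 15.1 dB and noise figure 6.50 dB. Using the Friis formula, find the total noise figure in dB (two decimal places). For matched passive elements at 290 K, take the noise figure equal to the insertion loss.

8.94 dB

Convert to linear (a loss of L dB is a gain of −L dB): F_i = 10^(NF_i/10), G_i = 10^(G_i,dB/10)
  Stage 1: F_1 = 10^(2.44/10) = 1.754, G_1 = 10^(−2.44/10) = 0.5702
  Stage 2: F_2 = 10^(6.50/10) = 4.467, G_2 = 10^(15.1/10) = 32.36
Friis cascade:
  F = 1.754 + (4.467 − 1)/0.5702 = 7.834
NF = 10 log₁₀(7.834) = 8.94 dB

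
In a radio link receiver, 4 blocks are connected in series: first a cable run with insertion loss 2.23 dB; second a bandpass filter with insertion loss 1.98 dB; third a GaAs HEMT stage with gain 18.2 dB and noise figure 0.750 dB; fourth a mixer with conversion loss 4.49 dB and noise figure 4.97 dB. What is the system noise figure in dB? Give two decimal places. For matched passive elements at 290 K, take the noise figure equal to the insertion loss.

5.08 dB

Convert to linear (a loss of L dB is a gain of −L dB): F_i = 10^(NF_i/10), G_i = 10^(G_i,dB/10)
  Stage 1: F_1 = 10^(2.23/10) = 1.671, G_1 = 10^(−2.23/10) = 0.5984
  Stage 2: F_2 = 10^(1.98/10) = 1.578, G_2 = 10^(−1.98/10) = 0.6339
  Stage 3: F_3 = 10^(0.750/10) = 1.189, G_3 = 10^(18.2/10) = 66.07
  Stage 4: F_4 = 10^(4.97/10) = 3.141, G_4 = 10^(−4.49/10) = 0.3556
Friis cascade:
  F = 1.671 + (1.578 − 1)/0.5984 + (1.189 − 1)/0.3793 + (3.141 − 1)/25.06 = 3.219
NF = 10 log₁₀(3.219) = 5.08 dB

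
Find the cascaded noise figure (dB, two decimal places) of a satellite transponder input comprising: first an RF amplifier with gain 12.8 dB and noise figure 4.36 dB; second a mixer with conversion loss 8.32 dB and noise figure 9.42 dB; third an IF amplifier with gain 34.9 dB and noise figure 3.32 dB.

5.50 dB

Convert to linear (a loss of L dB is a gain of −L dB): F_i = 10^(NF_i/10), G_i = 10^(G_i,dB/10)
  Stage 1: F_1 = 10^(4.36/10) = 2.729, G_1 = 10^(12.8/10) = 19.05
  Stage 2: F_2 = 10^(9.42/10) = 8.750, G_2 = 10^(−8.32/10) = 0.1472
  Stage 3: F_3 = 10^(3.32/10) = 2.148, G_3 = 10^(34.9/10) = 3090
Friis cascade:
  F = 2.729 + (8.750 − 1)/19.05 + (2.148 − 1)/2.805 = 3.545
NF = 10 log₁₀(3.545) = 5.50 dB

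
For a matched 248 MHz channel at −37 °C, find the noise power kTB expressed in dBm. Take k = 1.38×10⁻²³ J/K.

T = −37 °C + 273.15 = 236.15 K
P_n = kTB = 1.38×10⁻²³ × 236.15 × 2.48×10⁸ = 8.08×10⁻¹³ W
In dBm: 10 log₁₀(8.08×10⁻¹³ / 10⁻³) = −90.9 dBm

−90.9 dBm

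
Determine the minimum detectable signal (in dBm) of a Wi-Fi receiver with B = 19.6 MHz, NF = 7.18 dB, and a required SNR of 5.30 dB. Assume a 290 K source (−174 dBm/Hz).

Sensitivity = −174 + 10 log₁₀(B) + NF + SNR_min
= −174 + 72.92 + 7.18 + 5.30
= −88.60 dBm → −88.6 dBm

−88.6 dBm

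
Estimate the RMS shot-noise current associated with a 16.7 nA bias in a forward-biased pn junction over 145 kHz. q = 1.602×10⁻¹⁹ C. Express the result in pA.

I_n = √(2qI·B)
2qI·B = 2 × 1.602×10⁻¹⁹ × 1.67×10⁻⁸ × 1.45×10⁵ = 7.76×10⁻²² A²
I_n = √(7.76×10⁻²²) = 2.79×10⁻¹¹ A = 27.9 pA

27.9 pA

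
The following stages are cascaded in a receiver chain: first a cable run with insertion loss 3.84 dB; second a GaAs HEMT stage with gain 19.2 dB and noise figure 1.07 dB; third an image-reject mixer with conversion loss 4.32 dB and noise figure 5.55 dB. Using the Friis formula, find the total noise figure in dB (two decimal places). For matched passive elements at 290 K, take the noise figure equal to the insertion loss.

Convert to linear (a loss of L dB is a gain of −L dB): F_i = 10^(NF_i/10), G_i = 10^(G_i,dB/10)
  Stage 1: F_1 = 10^(3.84/10) = 2.421, G_1 = 10^(−3.84/10) = 0.4130
  Stage 2: F_2 = 10^(1.07/10) = 1.279, G_2 = 10^(19.2/10) = 83.18
  Stage 3: F_3 = 10^(5.55/10) = 3.589, G_3 = 10^(−4.32/10) = 0.3698
Friis cascade:
  F = 2.421 + (1.279 − 1)/0.4130 + (3.589 − 1)/34.36 = 3.173
NF = 10 log₁₀(3.173) = 5.01 dB

5.01 dB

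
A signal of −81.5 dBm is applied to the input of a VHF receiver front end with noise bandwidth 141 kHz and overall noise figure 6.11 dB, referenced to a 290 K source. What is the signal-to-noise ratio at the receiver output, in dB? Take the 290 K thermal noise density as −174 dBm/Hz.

34.9 dB

Noise floor: N = −174 + 10 log₁₀(B) + NF
10 log₁₀(1.41×10⁵) = 51.49 dB
N = −174 + 51.49 + 6.11 = −116.40 dBm
SNR = P_sig − N = −81.5 − (−116.40) = 34.90 dB → 34.9 dB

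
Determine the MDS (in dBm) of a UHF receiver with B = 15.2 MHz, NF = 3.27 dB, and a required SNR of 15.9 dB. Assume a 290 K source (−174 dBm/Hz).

Sensitivity = −174 + 10 log₁₀(B) + NF + SNR_min
= −174 + 71.82 + 3.27 + 15.9
= −83.01 dBm → −83.0 dBm

−83.0 dBm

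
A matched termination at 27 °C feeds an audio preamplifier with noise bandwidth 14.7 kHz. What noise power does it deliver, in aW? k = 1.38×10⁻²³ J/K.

60.9 aW

T = 27 °C + 273.15 = 300.15 K
P_n = kTB = 1.38×10⁻²³ × 300.15 × 1.47×10⁴ = 6.09×10⁻¹⁷ W = 60.9 aW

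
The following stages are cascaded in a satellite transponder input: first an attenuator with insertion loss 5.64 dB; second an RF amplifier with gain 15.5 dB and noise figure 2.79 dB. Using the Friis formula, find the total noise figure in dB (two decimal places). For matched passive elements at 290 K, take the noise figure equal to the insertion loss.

Convert to linear (a loss of L dB is a gain of −L dB): F_i = 10^(NF_i/10), G_i = 10^(G_i,dB/10)
  Stage 1: F_1 = 10^(5.64/10) = 3.664, G_1 = 10^(−5.64/10) = 0.2729
  Stage 2: F_2 = 10^(2.79/10) = 1.901, G_2 = 10^(15.5/10) = 35.48
Friis cascade:
  F = 3.664 + (1.901 − 1)/0.2729 = 6.966
NF = 10 log₁₀(6.966) = 8.43 dB

8.43 dB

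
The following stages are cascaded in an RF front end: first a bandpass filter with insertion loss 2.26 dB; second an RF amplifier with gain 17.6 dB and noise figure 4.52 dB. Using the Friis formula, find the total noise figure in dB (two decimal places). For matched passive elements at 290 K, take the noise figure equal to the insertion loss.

Convert to linear (a loss of L dB is a gain of −L dB): F_i = 10^(NF_i/10), G_i = 10^(G_i,dB/10)
  Stage 1: F_1 = 10^(2.26/10) = 1.683, G_1 = 10^(−2.26/10) = 0.5943
  Stage 2: F_2 = 10^(4.52/10) = 2.831, G_2 = 10^(17.6/10) = 57.54
Friis cascade:
  F = 1.683 + (2.831 − 1)/0.5943 = 4.764
NF = 10 log₁₀(4.764) = 6.78 dB

6.78 dB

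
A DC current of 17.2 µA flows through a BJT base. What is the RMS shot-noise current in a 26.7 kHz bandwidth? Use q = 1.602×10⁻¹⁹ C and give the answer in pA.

384 pA

I_n = √(2qI·B)
2qI·B = 2 × 1.602×10⁻¹⁹ × 1.72×10⁻⁵ × 2.67×10⁴ = 1.47×10⁻¹⁹ A²
I_n = √(1.47×10⁻¹⁹) = 3.84×10⁻¹⁰ A = 384 pA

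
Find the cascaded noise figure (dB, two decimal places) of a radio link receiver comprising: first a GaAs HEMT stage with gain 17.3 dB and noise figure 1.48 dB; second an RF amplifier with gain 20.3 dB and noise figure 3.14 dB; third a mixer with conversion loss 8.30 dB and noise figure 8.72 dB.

1.54 dB

Convert to linear (a loss of L dB is a gain of −L dB): F_i = 10^(NF_i/10), G_i = 10^(G_i,dB/10)
  Stage 1: F_1 = 10^(1.48/10) = 1.406, G_1 = 10^(17.3/10) = 53.70
  Stage 2: F_2 = 10^(3.14/10) = 2.061, G_2 = 10^(20.3/10) = 107.2
  Stage 3: F_3 = 10^(8.72/10) = 7.447, G_3 = 10^(−8.30/10) = 0.1479
Friis cascade:
  F = 1.406 + (2.061 − 1)/53.70 + (7.447 − 1)/5754 = 1.427
NF = 10 log₁₀(1.427) = 1.54 dB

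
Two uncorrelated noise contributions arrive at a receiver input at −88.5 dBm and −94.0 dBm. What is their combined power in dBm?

Convert to linear, add, convert back:
P₁ = 1.41×10⁻¹² W, P₂ = 3.98×10⁻¹³ W
P_tot = 1.81×10⁻¹² W → 10 log₁₀(P_tot / 10⁻³) = −87.4 dBm

−87.4 dBm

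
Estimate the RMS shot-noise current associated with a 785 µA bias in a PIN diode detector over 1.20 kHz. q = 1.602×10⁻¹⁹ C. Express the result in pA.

549 pA

I_n = √(2qI·B)
2qI·B = 2 × 1.602×10⁻¹⁹ × 7.85×10⁻⁴ × 1.20×10³ = 3.02×10⁻¹⁹ A²
I_n = √(3.02×10⁻¹⁹) = 5.49×10⁻¹⁰ A = 549 pA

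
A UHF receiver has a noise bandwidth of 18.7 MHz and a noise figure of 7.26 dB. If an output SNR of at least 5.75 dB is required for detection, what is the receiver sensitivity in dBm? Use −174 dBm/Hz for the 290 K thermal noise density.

−88.3 dBm

Sensitivity = −174 + 10 log₁₀(B) + NF + SNR_min
= −174 + 72.72 + 7.26 + 5.75
= −88.27 dBm → −88.3 dBm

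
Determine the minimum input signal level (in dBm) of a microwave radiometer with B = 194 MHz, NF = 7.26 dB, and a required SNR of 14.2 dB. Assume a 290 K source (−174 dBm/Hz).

Sensitivity = −174 + 10 log₁₀(B) + NF + SNR_min
= −174 + 82.88 + 7.26 + 14.2
= −69.66 dBm → −69.7 dBm

−69.7 dBm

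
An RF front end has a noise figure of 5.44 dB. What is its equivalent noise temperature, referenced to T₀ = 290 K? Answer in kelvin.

F = 10^(5.44/10) = 3.49945
T_e = (F − 1)·T₀ = (3.49945 − 1) × 290 = 725 K

725 K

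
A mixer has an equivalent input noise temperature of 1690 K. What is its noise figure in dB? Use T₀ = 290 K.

F = 1 + T_e/T₀ = 1 + 1690/290 = 6.82759
NF = 10 log₁₀(6.82759) = 8.34 dB

8.34 dB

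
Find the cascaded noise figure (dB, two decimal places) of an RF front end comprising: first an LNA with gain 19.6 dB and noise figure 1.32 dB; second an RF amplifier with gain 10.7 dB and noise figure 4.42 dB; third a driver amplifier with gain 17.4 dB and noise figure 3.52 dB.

1.39 dB

Convert to linear (a loss of L dB is a gain of −L dB): F_i = 10^(NF_i/10), G_i = 10^(G_i,dB/10)
  Stage 1: F_1 = 10^(1.32/10) = 1.355, G_1 = 10^(19.6/10) = 91.20
  Stage 2: F_2 = 10^(4.42/10) = 2.767, G_2 = 10^(10.7/10) = 11.75
  Stage 3: F_3 = 10^(3.52/10) = 2.249, G_3 = 10^(17.4/10) = 54.95
Friis cascade:
  F = 1.355 + (2.767 − 1)/91.20 + (2.249 − 1)/1072 = 1.376
NF = 10 log₁₀(1.376) = 1.39 dB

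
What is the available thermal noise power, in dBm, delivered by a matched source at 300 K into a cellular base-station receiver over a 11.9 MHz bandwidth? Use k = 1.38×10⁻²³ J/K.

P_n = kTB = 1.38×10⁻²³ × 300 × 1.19×10⁷ = 4.93×10⁻¹⁴ W
In dBm: 10 log₁₀(4.93×10⁻¹⁴ / 10⁻³) = −103.1 dBm

−103.1 dBm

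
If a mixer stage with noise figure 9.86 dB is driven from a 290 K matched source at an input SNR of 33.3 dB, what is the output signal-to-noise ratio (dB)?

23.44 dB

By definition F = SNR_in/SNR_out, so in dB: SNR_out = SNR_in − NF
SNR_out = 33.3 − 9.86 = 23.44 dB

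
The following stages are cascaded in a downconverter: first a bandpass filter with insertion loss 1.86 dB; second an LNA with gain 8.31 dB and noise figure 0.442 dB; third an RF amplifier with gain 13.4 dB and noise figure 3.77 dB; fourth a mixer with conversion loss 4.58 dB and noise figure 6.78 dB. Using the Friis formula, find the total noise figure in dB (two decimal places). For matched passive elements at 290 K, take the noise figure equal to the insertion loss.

Convert to linear (a loss of L dB is a gain of −L dB): F_i = 10^(NF_i/10), G_i = 10^(G_i,dB/10)
  Stage 1: F_1 = 10^(1.86/10) = 1.535, G_1 = 10^(−1.86/10) = 0.6516
  Stage 2: F_2 = 10^(0.442/10) = 1.107, G_2 = 10^(8.31/10) = 6.776
  Stage 3: F_3 = 10^(3.77/10) = 2.382, G_3 = 10^(13.4/10) = 21.88
  Stage 4: F_4 = 10^(6.78/10) = 4.764, G_4 = 10^(−4.58/10) = 0.3483
Friis cascade:
  F = 1.535 + (1.107 − 1)/0.6516 + (2.382 − 1)/4.416 + (4.764 − 1)/96.61 = 2.051
NF = 10 log₁₀(2.051) = 3.12 dB

3.12 dB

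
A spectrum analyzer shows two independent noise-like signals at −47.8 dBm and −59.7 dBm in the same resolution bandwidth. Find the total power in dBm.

−47.5 dBm

Convert to linear, add, convert back:
P₁ = 1.66×10⁻⁸ W, P₂ = 1.07×10⁻⁹ W
P_tot = 1.77×10⁻⁸ W → 10 log₁₀(P_tot / 10⁻³) = −47.5 dBm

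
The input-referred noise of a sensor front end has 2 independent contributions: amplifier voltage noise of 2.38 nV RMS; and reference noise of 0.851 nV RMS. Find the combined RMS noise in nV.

Uncorrelated sources add in power (mean-square): V_tot = √(ΣV_i²)
V_tot = √[(2.38×10⁻⁹)² + (8.51×10⁻¹⁰)²] = 2.53×10⁻⁹ V = 2.53 nV

2.53 nV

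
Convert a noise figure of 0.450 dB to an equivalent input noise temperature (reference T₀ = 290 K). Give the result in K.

31.7 K

F = 10^(0.450/10) = 1.10917
T_e = (F − 1)·T₀ = (1.10917 − 1) × 290 = 31.7 K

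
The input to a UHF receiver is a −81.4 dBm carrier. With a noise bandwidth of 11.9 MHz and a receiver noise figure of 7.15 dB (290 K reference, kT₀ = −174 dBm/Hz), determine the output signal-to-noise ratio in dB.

Noise floor: N = −174 + 10 log₁₀(B) + NF
10 log₁₀(1.19×10⁷) = 70.76 dB
N = −174 + 70.76 + 7.15 = −96.09 dBm
SNR = P_sig − N = −81.4 − (−96.09) = 14.69 dB → 14.7 dB

14.7 dB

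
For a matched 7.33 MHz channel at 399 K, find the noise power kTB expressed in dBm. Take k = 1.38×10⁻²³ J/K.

P_n = kTB = 1.38×10⁻²³ × 399 × 7.33×10⁶ = 4.04×10⁻¹⁴ W
In dBm: 10 log₁₀(4.04×10⁻¹⁴ / 10⁻³) = −103.9 dBm

−103.9 dBm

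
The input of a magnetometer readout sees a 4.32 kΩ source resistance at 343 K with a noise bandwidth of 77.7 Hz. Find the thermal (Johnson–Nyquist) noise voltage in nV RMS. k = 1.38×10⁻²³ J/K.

79.7 nV

V_n = √(4kTRB)
4kTRB = 4 × 1.38×10⁻²³ × 343 × 4.32×10³ × 7.77×10¹ = 6.36×10⁻¹⁵ V²
V_n = √(6.36×10⁻¹⁵) = 7.97×10⁻⁸ V = 79.7 nV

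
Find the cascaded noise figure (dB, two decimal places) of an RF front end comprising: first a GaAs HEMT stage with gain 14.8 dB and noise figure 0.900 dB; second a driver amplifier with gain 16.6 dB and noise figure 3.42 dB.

1.04 dB

Convert to linear (a loss of L dB is a gain of −L dB): F_i = 10^(NF_i/10), G_i = 10^(G_i,dB/10)
  Stage 1: F_1 = 10^(0.900/10) = 1.230, G_1 = 10^(14.8/10) = 30.20
  Stage 2: F_2 = 10^(3.42/10) = 2.198, G_2 = 10^(16.6/10) = 45.71
Friis cascade:
  F = 1.230 + (2.198 − 1)/30.20 = 1.270
NF = 10 log₁₀(1.270) = 1.04 dB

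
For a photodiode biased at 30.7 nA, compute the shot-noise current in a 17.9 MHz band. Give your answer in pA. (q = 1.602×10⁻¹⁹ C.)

420 pA

I_n = √(2qI·B)
2qI·B = 2 × 1.602×10⁻¹⁹ × 3.07×10⁻⁸ × 1.79×10⁷ = 1.76×10⁻¹⁹ A²
I_n = √(1.76×10⁻¹⁹) = 4.20×10⁻¹⁰ A = 420 pA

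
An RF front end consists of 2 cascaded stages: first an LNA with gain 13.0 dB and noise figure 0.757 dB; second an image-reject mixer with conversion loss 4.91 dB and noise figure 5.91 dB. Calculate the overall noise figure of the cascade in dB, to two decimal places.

Convert to linear (a loss of L dB is a gain of −L dB): F_i = 10^(NF_i/10), G_i = 10^(G_i,dB/10)
  Stage 1: F_1 = 10^(0.757/10) = 1.190, G_1 = 10^(13.0/10) = 19.95
  Stage 2: F_2 = 10^(5.91/10) = 3.899, G_2 = 10^(−4.91/10) = 0.3228
Friis cascade:
  F = 1.190 + (3.899 − 1)/19.95 = 1.336
NF = 10 log₁₀(1.336) = 1.26 dB

1.26 dB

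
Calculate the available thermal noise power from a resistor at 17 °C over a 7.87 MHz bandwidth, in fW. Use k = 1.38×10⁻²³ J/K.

T = 17 °C + 273.15 = 290.15 K
P_n = kTB = 1.38×10⁻²³ × 290.15 × 7.87×10⁶ = 3.15×10⁻¹⁴ W = 31.5 fW

31.5 fW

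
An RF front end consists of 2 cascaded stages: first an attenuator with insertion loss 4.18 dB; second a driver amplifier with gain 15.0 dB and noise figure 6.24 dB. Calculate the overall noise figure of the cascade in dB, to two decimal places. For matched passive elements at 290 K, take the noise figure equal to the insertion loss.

Convert to linear (a loss of L dB is a gain of −L dB): F_i = 10^(NF_i/10), G_i = 10^(G_i,dB/10)
  Stage 1: F_1 = 10^(4.18/10) = 2.618, G_1 = 10^(−4.18/10) = 0.3819
  Stage 2: F_2 = 10^(6.24/10) = 4.207, G_2 = 10^(15.0/10) = 31.62
Friis cascade:
  F = 2.618 + (4.207 − 1)/0.3819 = 11.02
NF = 10 log₁₀(11.02) = 10.42 dB

10.42 dB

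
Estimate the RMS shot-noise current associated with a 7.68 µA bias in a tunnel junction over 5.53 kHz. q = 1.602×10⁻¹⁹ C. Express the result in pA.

117 pA

I_n = √(2qI·B)
2qI·B = 2 × 1.602×10⁻¹⁹ × 7.68×10⁻⁶ × 5.53×10³ = 1.36×10⁻²⁰ A²
I_n = √(1.36×10⁻²⁰) = 1.17×10⁻¹⁰ A = 117 pA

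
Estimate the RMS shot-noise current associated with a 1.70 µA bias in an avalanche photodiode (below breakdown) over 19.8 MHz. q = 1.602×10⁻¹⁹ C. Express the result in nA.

3.28 nA

I_n = √(2qI·B)
2qI·B = 2 × 1.602×10⁻¹⁹ × 1.70×10⁻⁶ × 1.98×10⁷ = 1.08×10⁻¹⁷ A²
I_n = √(1.08×10⁻¹⁷) = 3.28×10⁻⁹ A = 3.28 nA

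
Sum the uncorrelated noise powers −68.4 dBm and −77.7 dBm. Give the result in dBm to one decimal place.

−67.9 dBm

Convert to linear, add, convert back:
P₁ = 1.45×10⁻¹⁰ W, P₂ = 1.70×10⁻¹¹ W
P_tot = 1.62×10⁻¹⁰ W → 10 log₁₀(P_tot / 10⁻³) = −67.9 dBm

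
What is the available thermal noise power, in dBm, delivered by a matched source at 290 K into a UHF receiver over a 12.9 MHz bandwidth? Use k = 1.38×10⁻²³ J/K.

P_n = kTB = 1.38×10⁻²³ × 290 × 1.29×10⁷ = 5.16×10⁻¹⁴ W
In dBm: 10 log₁₀(5.16×10⁻¹⁴ / 10⁻³) = −102.9 dBm

−102.9 dBm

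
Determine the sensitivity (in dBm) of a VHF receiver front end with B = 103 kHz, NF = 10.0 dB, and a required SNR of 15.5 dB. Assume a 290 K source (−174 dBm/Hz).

−98.4 dBm

Sensitivity = −174 + 10 log₁₀(B) + NF + SNR_min
= −174 + 50.13 + 10.0 + 15.5
= −98.37 dBm → −98.4 dBm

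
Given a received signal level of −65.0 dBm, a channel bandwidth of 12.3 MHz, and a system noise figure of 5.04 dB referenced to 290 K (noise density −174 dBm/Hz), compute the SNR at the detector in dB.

33.1 dB

Noise floor: N = −174 + 10 log₁₀(B) + NF
10 log₁₀(1.23×10⁷) = 70.9 dB
N = −174 + 70.9 + 5.04 = −98.06 dBm
SNR = P_sig − N = −65.0 − (−98.06) = 33.06 dB → 33.1 dB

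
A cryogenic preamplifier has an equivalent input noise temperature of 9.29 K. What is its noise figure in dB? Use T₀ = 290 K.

F = 1 + T_e/T₀ = 1 + 9.29/290 = 1.03203
NF = 10 log₁₀(1.03203) = 0.137 dB

0.137 dB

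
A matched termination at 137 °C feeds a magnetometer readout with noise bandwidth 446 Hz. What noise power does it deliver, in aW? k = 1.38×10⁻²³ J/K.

T = 137 °C + 273.15 = 410.15 K
P_n = kTB = 1.38×10⁻²³ × 410.15 × 4.46×10² = 2.52×10⁻¹⁸ W = 2.52 aW

2.52 aW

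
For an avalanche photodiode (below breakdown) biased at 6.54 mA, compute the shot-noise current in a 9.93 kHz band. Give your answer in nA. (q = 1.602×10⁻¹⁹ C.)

I_n = √(2qI·B)
2qI·B = 2 × 1.602×10⁻¹⁹ × 6.54×10⁻³ × 9.93×10³ = 2.08×10⁻¹⁷ A²
I_n = √(2.08×10⁻¹⁷) = 4.56×10⁻⁹ A = 4.56 nA

4.56 nA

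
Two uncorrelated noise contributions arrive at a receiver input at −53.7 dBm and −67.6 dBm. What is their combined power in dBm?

−53.5 dBm

Convert to linear, add, convert back:
P₁ = 4.27×10⁻⁹ W, P₂ = 1.74×10⁻¹⁰ W
P_tot = 4.44×10⁻⁹ W → 10 log₁₀(P_tot / 10⁻³) = −53.5 dBm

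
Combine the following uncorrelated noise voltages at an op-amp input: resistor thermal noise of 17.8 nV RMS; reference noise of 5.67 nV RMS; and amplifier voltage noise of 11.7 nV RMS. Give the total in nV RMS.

22.0 nV

Uncorrelated sources add in power (mean-square): V_tot = √(ΣV_i²)
V_tot = √[(1.78×10⁻⁸)² + (5.67×10⁻⁹)² + (1.17×10⁻⁸)²] = 2.20×10⁻⁸ V = 22.0 nV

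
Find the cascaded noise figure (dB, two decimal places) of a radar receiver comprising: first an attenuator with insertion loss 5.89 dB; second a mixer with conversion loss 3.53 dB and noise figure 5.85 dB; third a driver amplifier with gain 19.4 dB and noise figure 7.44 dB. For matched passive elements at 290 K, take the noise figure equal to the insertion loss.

Convert to linear (a loss of L dB is a gain of −L dB): F_i = 10^(NF_i/10), G_i = 10^(G_i,dB/10)
  Stage 1: F_1 = 10^(5.89/10) = 3.882, G_1 = 10^(−5.89/10) = 0.2576
  Stage 2: F_2 = 10^(5.85/10) = 3.846, G_2 = 10^(−3.53/10) = 0.4436
  Stage 3: F_3 = 10^(7.44/10) = 5.546, G_3 = 10^(19.4/10) = 87.10
Friis cascade:
  F = 3.882 + (3.846 − 1)/0.2576 + (5.546 − 1)/0.1143 = 54.71
NF = 10 log₁₀(54.71) = 17.38 dB

17.38 dB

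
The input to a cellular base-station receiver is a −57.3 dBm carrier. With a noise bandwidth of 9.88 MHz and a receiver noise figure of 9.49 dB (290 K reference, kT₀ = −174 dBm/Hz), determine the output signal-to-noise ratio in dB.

37.3 dB

Noise floor: N = −174 + 10 log₁₀(B) + NF
10 log₁₀(9.88×10⁶) = 69.95 dB
N = −174 + 69.95 + 9.49 = −94.56 dBm
SNR = P_sig − N = −57.3 − (−94.56) = 37.26 dB → 37.3 dB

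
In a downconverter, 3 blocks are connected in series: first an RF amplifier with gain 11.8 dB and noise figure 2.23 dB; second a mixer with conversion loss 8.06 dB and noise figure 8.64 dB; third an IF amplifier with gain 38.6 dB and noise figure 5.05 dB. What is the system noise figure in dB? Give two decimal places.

Convert to linear (a loss of L dB is a gain of −L dB): F_i = 10^(NF_i/10), G_i = 10^(G_i,dB/10)
  Stage 1: F_1 = 10^(2.23/10) = 1.671, G_1 = 10^(11.8/10) = 15.14
  Stage 2: F_2 = 10^(8.64/10) = 7.311, G_2 = 10^(−8.06/10) = 0.1563
  Stage 3: F_3 = 10^(5.05/10) = 3.199, G_3 = 10^(38.6/10) = 7244
Friis cascade:
  F = 1.671 + (7.311 − 1)/15.14 + (3.199 − 1)/2.366 = 3.017
NF = 10 log₁₀(3.017) = 4.80 dB

4.80 dB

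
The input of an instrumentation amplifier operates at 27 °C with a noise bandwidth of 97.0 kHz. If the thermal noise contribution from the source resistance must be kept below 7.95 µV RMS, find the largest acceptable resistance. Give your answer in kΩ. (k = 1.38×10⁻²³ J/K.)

39.3 kΩ

T = 27 °C + 273.15 = 300.15 K
Johnson–Nyquist: V_n = √(4kTRB) ⇒ R = V_n² / (4kTB)
4kTB = 4 × 1.38×10⁻²³ × 300.15 × 9.70×10⁴ = 1.61×10⁻¹⁵
R = (7.95×10⁻⁶)² / 1.61×10⁻¹⁵ = 3.93×10⁴ Ω = 39.3 kΩ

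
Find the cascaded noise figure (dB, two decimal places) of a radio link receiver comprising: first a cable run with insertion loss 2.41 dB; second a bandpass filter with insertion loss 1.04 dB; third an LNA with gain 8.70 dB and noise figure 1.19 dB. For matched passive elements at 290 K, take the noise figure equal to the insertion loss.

4.64 dB

Convert to linear (a loss of L dB is a gain of −L dB): F_i = 10^(NF_i/10), G_i = 10^(G_i,dB/10)
  Stage 1: F_1 = 10^(2.41/10) = 1.742, G_1 = 10^(−2.41/10) = 0.5741
  Stage 2: F_2 = 10^(1.04/10) = 1.271, G_2 = 10^(−1.04/10) = 0.7870
  Stage 3: F_3 = 10^(1.19/10) = 1.315, G_3 = 10^(8.70/10) = 7.413
Friis cascade:
  F = 1.742 + (1.271 − 1)/0.5741 + (1.315 − 1)/0.4519 = 2.911
NF = 10 log₁₀(2.911) = 4.64 dB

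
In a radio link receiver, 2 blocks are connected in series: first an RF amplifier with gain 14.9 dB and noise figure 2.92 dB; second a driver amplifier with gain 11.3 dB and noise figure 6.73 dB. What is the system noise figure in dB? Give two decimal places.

3.18 dB

Convert to linear (a loss of L dB is a gain of −L dB): F_i = 10^(NF_i/10), G_i = 10^(G_i,dB/10)
  Stage 1: F_1 = 10^(2.92/10) = 1.959, G_1 = 10^(14.9/10) = 30.90
  Stage 2: F_2 = 10^(6.73/10) = 4.710, G_2 = 10^(11.3/10) = 13.49
Friis cascade:
  F = 1.959 + (4.710 − 1)/30.90 = 2.079
NF = 10 log₁₀(2.079) = 3.18 dB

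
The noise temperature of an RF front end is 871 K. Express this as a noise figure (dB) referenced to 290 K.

6.02 dB

F = 1 + T_e/T₀ = 1 + 871/290 = 4.00345
NF = 10 log₁₀(4.00345) = 6.02 dB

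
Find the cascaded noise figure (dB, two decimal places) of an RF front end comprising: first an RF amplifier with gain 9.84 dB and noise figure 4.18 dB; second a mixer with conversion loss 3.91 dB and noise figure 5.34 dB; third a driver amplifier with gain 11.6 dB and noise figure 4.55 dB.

Convert to linear (a loss of L dB is a gain of −L dB): F_i = 10^(NF_i/10), G_i = 10^(G_i,dB/10)
  Stage 1: F_1 = 10^(4.18/10) = 2.618, G_1 = 10^(9.84/10) = 9.638
  Stage 2: F_2 = 10^(5.34/10) = 3.420, G_2 = 10^(−3.91/10) = 0.4064
  Stage 3: F_3 = 10^(4.55/10) = 2.851, G_3 = 10^(11.6/10) = 14.45
Friis cascade:
  F = 2.618 + (3.420 − 1)/9.638 + (2.851 − 1)/3.917 = 3.342
NF = 10 log₁₀(3.342) = 5.24 dB

5.24 dB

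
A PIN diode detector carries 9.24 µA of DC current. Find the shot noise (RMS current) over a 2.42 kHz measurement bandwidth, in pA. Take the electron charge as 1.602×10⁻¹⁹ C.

I_n = √(2qI·B)
2qI·B = 2 × 1.602×10⁻¹⁹ × 9.24×10⁻⁶ × 2.42×10³ = 7.16×10⁻²¹ A²
I_n = √(7.16×10⁻²¹) = 8.46×10⁻¹¹ A = 84.6 pA

84.6 pA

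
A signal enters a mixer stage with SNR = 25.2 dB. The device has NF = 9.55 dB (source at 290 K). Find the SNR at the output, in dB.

15.65 dB

By definition F = SNR_in/SNR_out, so in dB: SNR_out = SNR_in − NF
SNR_out = 25.2 − 9.55 = 15.65 dB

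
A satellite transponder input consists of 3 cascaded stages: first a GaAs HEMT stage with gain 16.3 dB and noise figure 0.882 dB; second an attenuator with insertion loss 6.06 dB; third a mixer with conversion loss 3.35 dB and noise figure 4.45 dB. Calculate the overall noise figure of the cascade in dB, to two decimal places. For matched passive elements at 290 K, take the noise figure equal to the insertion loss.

Convert to linear (a loss of L dB is a gain of −L dB): F_i = 10^(NF_i/10), G_i = 10^(G_i,dB/10)
  Stage 1: F_1 = 10^(0.882/10) = 1.225, G_1 = 10^(16.3/10) = 42.66
  Stage 2: F_2 = 10^(6.06/10) = 4.036, G_2 = 10^(−6.06/10) = 0.2477
  Stage 3: F_3 = 10^(4.45/10) = 2.786, G_3 = 10^(−3.35/10) = 0.4624
Friis cascade:
  F = 1.225 + (4.036 − 1)/42.66 + (2.786 − 1)/10.57 = 1.465
NF = 10 log₁₀(1.465) = 1.66 dB

1.66 dB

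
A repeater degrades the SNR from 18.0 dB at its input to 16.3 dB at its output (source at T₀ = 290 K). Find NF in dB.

1.7 dB

NF (dB) = SNR_in(dB) − SNR_out(dB) when the source is at T₀
NF = 18.0 − 16.3 = 1.7 dB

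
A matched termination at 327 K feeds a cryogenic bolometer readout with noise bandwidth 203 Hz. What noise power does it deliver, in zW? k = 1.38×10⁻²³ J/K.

P_n = kTB = 1.38×10⁻²³ × 327 × 2.03×10² = 9.16×10⁻¹⁹ W = 916 zW

916 zW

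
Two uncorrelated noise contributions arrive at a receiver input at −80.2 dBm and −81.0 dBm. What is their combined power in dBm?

Convert to linear, add, convert back:
P₁ = 9.55×10⁻¹² W, P₂ = 7.94×10⁻¹² W
P_tot = 1.75×10⁻¹¹ W → 10 log₁₀(P_tot / 10⁻³) = −77.6 dBm

−77.6 dBm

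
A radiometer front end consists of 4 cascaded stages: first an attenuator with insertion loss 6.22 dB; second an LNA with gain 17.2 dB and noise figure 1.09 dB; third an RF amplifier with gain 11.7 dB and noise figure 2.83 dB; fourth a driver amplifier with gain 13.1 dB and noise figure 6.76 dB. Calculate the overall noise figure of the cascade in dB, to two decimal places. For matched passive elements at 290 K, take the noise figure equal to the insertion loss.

7.38 dB

Convert to linear (a loss of L dB is a gain of −L dB): F_i = 10^(NF_i/10), G_i = 10^(G_i,dB/10)
  Stage 1: F_1 = 10^(6.22/10) = 4.188, G_1 = 10^(−6.22/10) = 0.2388
  Stage 2: F_2 = 10^(1.09/10) = 1.285, G_2 = 10^(17.2/10) = 52.48
  Stage 3: F_3 = 10^(2.83/10) = 1.919, G_3 = 10^(11.7/10) = 14.79
  Stage 4: F_4 = 10^(6.76/10) = 4.742, G_4 = 10^(13.1/10) = 20.42
Friis cascade:
  F = 4.188 + (1.285 − 1)/0.2388 + (1.919 − 1)/12.53 + (4.742 − 1)/185.4 = 5.476
NF = 10 log₁₀(5.476) = 7.38 dB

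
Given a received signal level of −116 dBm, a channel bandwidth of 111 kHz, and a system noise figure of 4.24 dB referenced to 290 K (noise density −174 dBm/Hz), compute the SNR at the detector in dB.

3.3 dB

Noise floor: N = −174 + 10 log₁₀(B) + NF
10 log₁₀(1.11×10⁵) = 50.45 dB
N = −174 + 50.45 + 4.24 = −119.31 dBm
SNR = P_sig − N = −116 − (−119.31) = 3.31 dB → 3.3 dB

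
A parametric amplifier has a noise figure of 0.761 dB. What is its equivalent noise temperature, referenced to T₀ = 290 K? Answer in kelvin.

55.5 K

F = 10^(0.761/10) = 1.19152
T_e = (F − 1)·T₀ = (1.19152 − 1) × 290 = 55.5 K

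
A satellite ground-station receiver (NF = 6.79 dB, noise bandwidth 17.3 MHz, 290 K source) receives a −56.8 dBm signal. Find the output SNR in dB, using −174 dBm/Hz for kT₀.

38.0 dB

Noise floor: N = −174 + 10 log₁₀(B) + NF
10 log₁₀(1.73×10⁷) = 72.38 dB
N = −174 + 72.38 + 6.79 = −94.83 dBm
SNR = P_sig − N = −56.8 − (−94.83) = 38.03 dB → 38.0 dB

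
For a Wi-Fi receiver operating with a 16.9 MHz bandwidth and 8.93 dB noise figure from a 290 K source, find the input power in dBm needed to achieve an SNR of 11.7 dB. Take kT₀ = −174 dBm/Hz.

−81.1 dBm

Sensitivity = −174 + 10 log₁₀(B) + NF + SNR_min
= −174 + 72.28 + 8.93 + 11.7
= −81.09 dBm → −81.1 dBm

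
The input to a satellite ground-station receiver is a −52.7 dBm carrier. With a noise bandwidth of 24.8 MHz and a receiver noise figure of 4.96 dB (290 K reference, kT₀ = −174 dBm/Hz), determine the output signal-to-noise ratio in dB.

42.4 dB

Noise floor: N = −174 + 10 log₁₀(B) + NF
10 log₁₀(2.48×10⁷) = 73.94 dB
N = −174 + 73.94 + 4.96 = −95.10 dBm
SNR = P_sig − N = −52.7 − (−95.10) = 42.40 dB → 42.4 dB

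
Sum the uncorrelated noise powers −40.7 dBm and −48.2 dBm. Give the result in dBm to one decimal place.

−40.0 dBm

Convert to linear, add, convert back:
P₁ = 8.51×10⁻⁸ W, P₂ = 1.51×10⁻⁸ W
P_tot = 1.00×10⁻⁷ W → 10 log₁₀(P_tot / 10⁻³) = −40.0 dBm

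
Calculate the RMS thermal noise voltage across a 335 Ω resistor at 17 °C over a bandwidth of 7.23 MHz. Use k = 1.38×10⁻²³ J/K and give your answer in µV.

T = 17 °C + 273.15 = 290.15 K
V_n = √(4kTRB)
4kTRB = 4 × 1.38×10⁻²³ × 290.15 × 3.35×10² × 7.23×10⁶ = 3.88×10⁻¹¹ V²
V_n = √(3.88×10⁻¹¹) = 6.23×10⁻⁶ V = 6.23 µV

6.23 µV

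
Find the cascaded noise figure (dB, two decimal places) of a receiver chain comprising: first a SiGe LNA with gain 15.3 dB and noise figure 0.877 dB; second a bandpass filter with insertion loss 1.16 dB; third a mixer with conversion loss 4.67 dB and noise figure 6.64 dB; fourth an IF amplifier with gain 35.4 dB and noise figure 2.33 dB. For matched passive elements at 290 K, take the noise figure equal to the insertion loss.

1.62 dB

Convert to linear (a loss of L dB is a gain of −L dB): F_i = 10^(NF_i/10), G_i = 10^(G_i,dB/10)
  Stage 1: F_1 = 10^(0.877/10) = 1.224, G_1 = 10^(15.3/10) = 33.88
  Stage 2: F_2 = 10^(1.16/10) = 1.306, G_2 = 10^(−1.16/10) = 0.7656
  Stage 3: F_3 = 10^(6.64/10) = 4.613, G_3 = 10^(−4.67/10) = 0.3412
  Stage 4: F_4 = 10^(2.33/10) = 1.710, G_4 = 10^(35.4/10) = 3467
Friis cascade:
  F = 1.224 + (1.306 − 1)/33.88 + (4.613 − 1)/25.94 + (1.710 − 1)/8.851 = 1.452
NF = 10 log₁₀(1.452) = 1.62 dB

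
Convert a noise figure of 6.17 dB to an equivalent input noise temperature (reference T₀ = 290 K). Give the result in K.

911 K

F = 10^(6.17/10) = 4.14
T_e = (F − 1)·T₀ = (4.14 − 1) × 290 = 911 K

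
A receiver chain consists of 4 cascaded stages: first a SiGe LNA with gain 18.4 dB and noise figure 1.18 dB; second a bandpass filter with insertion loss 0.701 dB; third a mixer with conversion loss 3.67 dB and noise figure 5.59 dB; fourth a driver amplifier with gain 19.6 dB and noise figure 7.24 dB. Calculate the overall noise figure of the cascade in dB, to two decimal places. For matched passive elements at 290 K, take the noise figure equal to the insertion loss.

1.84 dB

Convert to linear (a loss of L dB is a gain of −L dB): F_i = 10^(NF_i/10), G_i = 10^(G_i,dB/10)
  Stage 1: F_1 = 10^(1.18/10) = 1.312, G_1 = 10^(18.4/10) = 69.18
  Stage 2: F_2 = 10^(0.701/10) = 1.175, G_2 = 10^(−0.701/10) = 0.8509
  Stage 3: F_3 = 10^(5.59/10) = 3.622, G_3 = 10^(−3.67/10) = 0.4295
  Stage 4: F_4 = 10^(7.24/10) = 5.297, G_4 = 10^(19.6/10) = 91.20
Friis cascade:
  F = 1.312 + (1.175 − 1)/69.18 + (3.622 − 1)/58.87 + (5.297 − 1)/25.29 = 1.529
NF = 10 log₁₀(1.529) = 1.84 dB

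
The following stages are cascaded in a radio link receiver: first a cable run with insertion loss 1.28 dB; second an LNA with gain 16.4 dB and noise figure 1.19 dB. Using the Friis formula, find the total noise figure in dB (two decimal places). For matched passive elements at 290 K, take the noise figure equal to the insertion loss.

Convert to linear (a loss of L dB is a gain of −L dB): F_i = 10^(NF_i/10), G_i = 10^(G_i,dB/10)
  Stage 1: F_1 = 10^(1.28/10) = 1.343, G_1 = 10^(−1.28/10) = 0.7447
  Stage 2: F_2 = 10^(1.19/10) = 1.315, G_2 = 10^(16.4/10) = 43.65
Friis cascade:
  F = 1.343 + (1.315 − 1)/0.7447 = 1.766
NF = 10 log₁₀(1.766) = 2.47 dB

2.47 dB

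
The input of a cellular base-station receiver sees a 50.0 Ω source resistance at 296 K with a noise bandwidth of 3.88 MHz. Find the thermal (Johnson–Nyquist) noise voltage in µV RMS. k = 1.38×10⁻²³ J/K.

V_n = √(4kTRB)
4kTRB = 4 × 1.38×10⁻²³ × 296 × 5.00×10¹ × 3.88×10⁶ = 3.17×10⁻¹² V²
V_n = √(3.17×10⁻¹²) = 1.78×10⁻⁶ V = 1.78 µV

1.78 µV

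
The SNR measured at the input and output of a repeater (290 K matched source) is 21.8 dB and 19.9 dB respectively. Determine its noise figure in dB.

NF (dB) = SNR_in(dB) − SNR_out(dB) when the source is at T₀
NF = 21.8 − 19.9 = 1.9 dB

1.9 dB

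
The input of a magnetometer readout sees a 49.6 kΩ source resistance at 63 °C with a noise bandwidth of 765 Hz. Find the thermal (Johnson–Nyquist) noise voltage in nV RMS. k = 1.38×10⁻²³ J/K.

839 nV

T = 63 °C + 273.15 = 336.15 K
V_n = √(4kTRB)
4kTRB = 4 × 1.38×10⁻²³ × 336.15 × 4.96×10⁴ × 7.65×10² = 7.04×10⁻¹³ V²
V_n = √(7.04×10⁻¹³) = 8.39×10⁻⁷ V = 839 nV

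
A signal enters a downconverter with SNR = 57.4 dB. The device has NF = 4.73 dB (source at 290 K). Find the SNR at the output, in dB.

52.67 dB

By definition F = SNR_in/SNR_out, so in dB: SNR_out = SNR_in − NF
SNR_out = 57.4 − 4.73 = 52.67 dB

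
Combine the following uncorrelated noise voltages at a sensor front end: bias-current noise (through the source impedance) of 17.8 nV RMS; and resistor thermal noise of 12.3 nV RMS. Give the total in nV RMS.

Uncorrelated sources add in power (mean-square): V_tot = √(ΣV_i²)
V_tot = √[(1.78×10⁻⁸)² + (1.23×10⁻⁸)²] = 2.16×10⁻⁸ V = 21.6 nV

21.6 nV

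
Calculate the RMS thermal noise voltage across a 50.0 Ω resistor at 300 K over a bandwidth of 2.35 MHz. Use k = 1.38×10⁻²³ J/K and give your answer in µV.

V_n = √(4kTRB)
4kTRB = 4 × 1.38×10⁻²³ × 300 × 5.00×10¹ × 2.35×10⁶ = 1.95×10⁻¹² V²
V_n = √(1.95×10⁻¹²) = 1.39×10⁻⁶ V = 1.39 µV

1.39 µV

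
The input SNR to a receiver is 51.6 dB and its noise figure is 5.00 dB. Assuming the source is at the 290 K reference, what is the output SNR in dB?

46.60 dB

By definition F = SNR_in/SNR_out, so in dB: SNR_out = SNR_in − NF
SNR_out = 51.6 − 5.00 = 46.60 dB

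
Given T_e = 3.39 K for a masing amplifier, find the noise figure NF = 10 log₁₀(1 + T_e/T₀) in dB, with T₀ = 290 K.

0.050 dB

F = 1 + T_e/T₀ = 1 + 3.39/290 = 1.01169
NF = 10 log₁₀(1.01169) = 0.050 dB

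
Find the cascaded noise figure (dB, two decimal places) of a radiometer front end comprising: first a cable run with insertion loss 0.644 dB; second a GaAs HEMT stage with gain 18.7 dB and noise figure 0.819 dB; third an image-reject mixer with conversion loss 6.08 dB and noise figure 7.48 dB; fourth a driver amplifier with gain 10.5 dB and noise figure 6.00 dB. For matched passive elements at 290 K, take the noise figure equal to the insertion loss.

Convert to linear (a loss of L dB is a gain of −L dB): F_i = 10^(NF_i/10), G_i = 10^(G_i,dB/10)
  Stage 1: F_1 = 10^(0.644/10) = 1.160, G_1 = 10^(−0.644/10) = 0.8622
  Stage 2: F_2 = 10^(0.819/10) = 1.208, G_2 = 10^(18.7/10) = 74.13
  Stage 3: F_3 = 10^(7.48/10) = 5.598, G_3 = 10^(−6.08/10) = 0.2466
  Stage 4: F_4 = 10^(6.00/10) = 3.981, G_4 = 10^(10.5/10) = 11.22
Friis cascade:
  F = 1.160 + (1.208 − 1)/0.8622 + (5.598 − 1)/63.91 + (3.981 − 1)/15.76 = 1.662
NF = 10 log₁₀(1.662) = 2.21 dB

2.21 dB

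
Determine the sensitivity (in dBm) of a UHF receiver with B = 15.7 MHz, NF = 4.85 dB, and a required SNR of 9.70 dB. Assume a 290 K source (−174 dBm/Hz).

Sensitivity = −174 + 10 log₁₀(B) + NF + SNR_min
= −174 + 71.96 + 4.85 + 9.70
= −87.49 dBm → −87.5 dBm

−87.5 dBm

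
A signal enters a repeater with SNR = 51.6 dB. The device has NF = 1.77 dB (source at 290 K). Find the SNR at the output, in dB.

By definition F = SNR_in/SNR_out, so in dB: SNR_out = SNR_in − NF
SNR_out = 51.6 − 1.77 = 49.83 dB

49.83 dB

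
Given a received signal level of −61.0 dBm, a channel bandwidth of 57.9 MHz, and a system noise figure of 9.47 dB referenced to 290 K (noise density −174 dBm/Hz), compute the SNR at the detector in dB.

Noise floor: N = −174 + 10 log₁₀(B) + NF
10 log₁₀(5.79×10⁷) = 77.63 dB
N = −174 + 77.63 + 9.47 = −86.90 dBm
SNR = P_sig − N = −61.0 − (−86.90) = 25.90 dB → 25.9 dB

25.9 dB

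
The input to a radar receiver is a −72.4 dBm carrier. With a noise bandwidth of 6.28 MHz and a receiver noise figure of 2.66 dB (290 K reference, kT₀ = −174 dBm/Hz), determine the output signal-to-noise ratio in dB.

31.0 dB

Noise floor: N = −174 + 10 log₁₀(B) + NF
10 log₁₀(6.28×10⁶) = 67.98 dB
N = −174 + 67.98 + 2.66 = −103.36 dBm
SNR = P_sig − N = −72.4 − (−103.36) = 30.96 dB → 31.0 dB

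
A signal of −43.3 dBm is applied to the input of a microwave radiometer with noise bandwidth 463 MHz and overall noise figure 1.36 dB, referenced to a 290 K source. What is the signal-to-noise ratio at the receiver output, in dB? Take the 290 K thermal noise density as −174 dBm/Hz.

Noise floor: N = −174 + 10 log₁₀(B) + NF
10 log₁₀(4.63×10⁸) = 86.66 dB
N = −174 + 86.66 + 1.36 = −85.98 dBm
SNR = P_sig − N = −43.3 − (−85.98) = 42.68 dB → 42.7 dB

42.7 dB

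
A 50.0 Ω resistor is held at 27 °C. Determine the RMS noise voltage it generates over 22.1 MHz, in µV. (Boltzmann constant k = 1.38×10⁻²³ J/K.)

4.28 µV

T = 27 °C + 273.15 = 300.15 K
V_n = √(4kTRB)
4kTRB = 4 × 1.38×10⁻²³ × 300.15 × 5.00×10¹ × 2.21×10⁷ = 1.83×10⁻¹¹ V²
V_n = √(1.83×10⁻¹¹) = 4.28×10⁻⁶ V = 4.28 µV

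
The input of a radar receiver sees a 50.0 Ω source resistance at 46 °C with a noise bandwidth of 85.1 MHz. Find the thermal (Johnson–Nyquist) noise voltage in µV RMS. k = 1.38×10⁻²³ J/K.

T = 46 °C + 273.15 = 319.15 K
V_n = √(4kTRB)
4kTRB = 4 × 1.38×10⁻²³ × 319.15 × 5.00×10¹ × 8.51×10⁷ = 7.50×10⁻¹¹ V²
V_n = √(7.50×10⁻¹¹) = 8.66×10⁻⁶ V = 8.66 µV

8.66 µV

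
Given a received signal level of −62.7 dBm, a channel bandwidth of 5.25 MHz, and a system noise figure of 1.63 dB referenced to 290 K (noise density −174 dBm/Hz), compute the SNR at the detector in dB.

42.5 dB

Noise floor: N = −174 + 10 log₁₀(B) + NF
10 log₁₀(5.25×10⁶) = 67.2 dB
N = −174 + 67.2 + 1.63 = −105.17 dBm
SNR = P_sig − N = −62.7 − (−105.17) = 42.47 dB → 42.5 dB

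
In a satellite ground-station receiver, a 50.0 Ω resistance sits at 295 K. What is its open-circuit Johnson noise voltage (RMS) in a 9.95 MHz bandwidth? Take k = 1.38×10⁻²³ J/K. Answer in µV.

V_n = √(4kTRB)
4kTRB = 4 × 1.38×10⁻²³ × 295 × 5.00×10¹ × 9.95×10⁶ = 8.10×10⁻¹² V²
V_n = √(8.10×10⁻¹²) = 2.85×10⁻⁶ V = 2.85 µV

2.85 µV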